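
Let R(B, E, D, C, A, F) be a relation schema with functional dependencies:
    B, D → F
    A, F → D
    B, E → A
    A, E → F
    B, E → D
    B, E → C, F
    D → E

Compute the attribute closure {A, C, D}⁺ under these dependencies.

{A, C, D, E, F}

Start with {A, C, D}.
D → E applies; add {E} → now {A, C, D, E}.
A, E → F applies; add {F} → now {A, C, D, E, F}.
No further FD applies.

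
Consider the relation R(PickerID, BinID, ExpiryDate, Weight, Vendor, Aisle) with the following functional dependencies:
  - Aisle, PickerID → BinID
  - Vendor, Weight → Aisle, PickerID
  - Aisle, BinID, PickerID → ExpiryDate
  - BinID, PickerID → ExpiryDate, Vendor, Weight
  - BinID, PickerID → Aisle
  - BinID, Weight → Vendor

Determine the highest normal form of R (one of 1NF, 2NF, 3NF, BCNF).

BCNF

Candidate keys: {Aisle, PickerID}, {BinID, PickerID}, {BinID, Weight}, {Vendor, Weight}. Prime attributes: {Aisle, BinID, PickerID, Vendor, Weight}.
Every FD has a superkey on the left, so the relation is in BCNF.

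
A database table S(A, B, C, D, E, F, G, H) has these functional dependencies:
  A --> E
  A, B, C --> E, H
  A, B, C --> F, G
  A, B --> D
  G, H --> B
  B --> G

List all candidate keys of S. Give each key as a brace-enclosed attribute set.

No FD produces {A, C}, so they must be in every candidate key.
{A, B, C}⁺ = {A, B, C, D, E, F, G, H} — all of the relation — so {A, B, C} is a candidate key.
{A, C, G, H}⁺ = {A, B, C, D, E, F, G, H} — all of the relation — so {A, C, G, H} is a candidate key.
No proper subset of any of these is a key, and no other minimal superkey exists.

{A, B, C}, {A, C, G, H}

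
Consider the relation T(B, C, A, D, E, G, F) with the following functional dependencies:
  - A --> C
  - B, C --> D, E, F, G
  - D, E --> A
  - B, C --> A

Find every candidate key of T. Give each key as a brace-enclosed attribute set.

{A, B}, {B, C}, {B, D, E}

No FD produces {B}, so it must be in every candidate key.
{A, B}⁺ = {A, B, C, D, E, F, G}, which is every attribute, so {A, B} is a candidate key.
{B, C}⁺ = {A, B, C, D, E, F, G}, which is every attribute, so {B, C} is a candidate key.
{B, D, E}⁺ = {A, B, C, D, E, F, G}, which is every attribute, so {B, D, E} is a candidate key.
Any other superkey properly contains one of these, so there are no further candidate keys.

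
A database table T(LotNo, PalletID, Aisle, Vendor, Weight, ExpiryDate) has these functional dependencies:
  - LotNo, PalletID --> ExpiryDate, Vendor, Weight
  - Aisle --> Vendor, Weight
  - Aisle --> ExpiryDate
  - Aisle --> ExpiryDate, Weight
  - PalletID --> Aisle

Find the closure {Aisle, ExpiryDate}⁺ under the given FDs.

Start with {Aisle, ExpiryDate}.
Aisle --> Vendor, Weight applies; add {Vendor, Weight} → now {Aisle, ExpiryDate, Vendor, Weight}.
No further FD applies.

{Aisle, ExpiryDate, Vendor, Weight}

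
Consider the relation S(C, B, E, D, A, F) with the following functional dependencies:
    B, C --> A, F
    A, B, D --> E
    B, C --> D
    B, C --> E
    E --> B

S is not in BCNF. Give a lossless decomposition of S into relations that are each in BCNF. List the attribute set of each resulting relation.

{A, B, C, D, F}; {A, D, E}; {B, E}

Candidate keys of the original relation: {B, C}, {C, E}.
In {A, B, C, D, E, F}, {A, B, D} is not a superkey ({A, B, D}⁺ restricted to this set is {A, B, D, E}), so split on A, B, D --> E into {A, B, D, E} and {A, B, C, D, F}.
In {A, B, D, E}, {E} is not a superkey ({E}⁺ restricted to this set is {B, E}), so split on E --> B into {B, E} and {A, D, E}.
{B, E} has no BCNF violation.
{A, D, E} has no BCNF violation.
{A, B, C, D, F} has no BCNF violation.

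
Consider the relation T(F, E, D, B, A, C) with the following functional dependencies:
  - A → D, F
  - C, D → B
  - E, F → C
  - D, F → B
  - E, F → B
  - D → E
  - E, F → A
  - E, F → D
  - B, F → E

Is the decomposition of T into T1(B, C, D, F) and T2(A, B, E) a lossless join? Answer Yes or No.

No

The shared attributes are {B} and {B}⁺ = {B}.
T1 ⊄ {B} and T2 ⊄ {B}, so the split is lossy.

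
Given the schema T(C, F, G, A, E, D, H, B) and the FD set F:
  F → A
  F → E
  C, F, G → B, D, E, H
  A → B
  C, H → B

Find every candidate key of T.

No FD produces {C, F, G}, so they must be in every candidate key.
{C, F, G}⁺ = {A, B, C, D, E, F, G, H}, which is every attribute, so {C, F, G} is a candidate key.
Every other attribute set either contains this one or has a smaller closure.

{C, F, G}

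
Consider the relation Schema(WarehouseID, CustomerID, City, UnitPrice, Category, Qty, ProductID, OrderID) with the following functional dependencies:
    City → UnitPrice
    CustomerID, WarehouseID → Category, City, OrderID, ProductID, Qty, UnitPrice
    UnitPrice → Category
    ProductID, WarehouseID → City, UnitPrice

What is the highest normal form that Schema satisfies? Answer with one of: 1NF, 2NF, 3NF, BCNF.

2NF

Candidate key: {CustomerID, WarehouseID}. Prime attributes: {CustomerID, WarehouseID}.
For City → UnitPrice we have {City}⁺ = {Category, City, UnitPrice}; {City} is not a superkey, so BCNF fails.
Because {UnitPrice} is non-prime and the left side of City → UnitPrice is not a superkey, the relation is not in 3NF.
No proper subset of a key has a non-prime attribute in its closure, so there is no partial dependency; 2NF holds.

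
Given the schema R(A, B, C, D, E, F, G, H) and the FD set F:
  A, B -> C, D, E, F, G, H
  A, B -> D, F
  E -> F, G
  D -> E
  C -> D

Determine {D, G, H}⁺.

{D, E, F, G, H}

Start with {D, G, H}.
D -> E applies; add {E} → now {D, E, G, H}.
E -> F, G applies; add {F} → now {D, E, F, G, H}.
No further FD applies.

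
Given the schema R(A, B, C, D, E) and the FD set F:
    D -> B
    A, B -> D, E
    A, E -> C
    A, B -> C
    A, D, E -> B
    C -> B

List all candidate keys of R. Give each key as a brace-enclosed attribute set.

{A, B}, {A, C}, {A, D}, {A, E}

{A} never appears on the right of any FD, so every key must include it.
{A, B}⁺ = {A, B, C, D, E} — all of the relation — so {A, B} is a candidate key.
{A, C}⁺ = {A, B, C, D, E} — all of the relation — so {A, C} is a candidate key.
{A, D}⁺ = {A, B, C, D, E} — all of the relation — so {A, D} is a candidate key.
{A, E}⁺ = {A, B, C, D, E} — all of the relation — so {A, E} is a candidate key.
Any other superkey properly contains one of these, so there are no further candidate keys.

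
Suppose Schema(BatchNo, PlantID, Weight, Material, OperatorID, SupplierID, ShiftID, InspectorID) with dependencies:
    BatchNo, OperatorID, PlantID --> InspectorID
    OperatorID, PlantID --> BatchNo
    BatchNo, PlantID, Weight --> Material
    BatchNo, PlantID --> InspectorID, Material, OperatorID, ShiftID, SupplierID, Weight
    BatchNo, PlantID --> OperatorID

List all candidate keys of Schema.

{PlantID} never appears on the right of any FD, so every key must include it.
Closure of {BatchNo, PlantID} is {BatchNo, InspectorID, Material, OperatorID, PlantID, ShiftID, SupplierID, Weight}, the whole schema; {BatchNo, PlantID} is a candidate key.
Closure of {OperatorID, PlantID} is {BatchNo, InspectorID, Material, OperatorID, PlantID, ShiftID, SupplierID, Weight}, the whole schema; {OperatorID, PlantID} is a candidate key.
These are minimal and exhaustive — every other superkey contains one of them.

{BatchNo, PlantID}, {OperatorID, PlantID}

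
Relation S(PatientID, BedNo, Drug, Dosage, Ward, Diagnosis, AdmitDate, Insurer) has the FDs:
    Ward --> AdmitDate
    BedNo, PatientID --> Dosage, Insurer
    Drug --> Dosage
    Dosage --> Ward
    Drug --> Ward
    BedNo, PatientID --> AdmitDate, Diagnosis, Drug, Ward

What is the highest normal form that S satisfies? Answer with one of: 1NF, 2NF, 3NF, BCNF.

Candidate key: {BedNo, PatientID}. Prime attributes: {BedNo, PatientID}.
Ward --> AdmitDate: {Ward}⁺ = {AdmitDate, Ward}, which is not all of the attributes, so the left side is not a superkey — BCNF is violated.
Because {AdmitDate} is non-prime and the left side of Ward --> AdmitDate is not a superkey, the relation is not in 3NF.
Checking every proper subset of each key, none determines a non-prime attribute — 2NF is satisfied.

2NF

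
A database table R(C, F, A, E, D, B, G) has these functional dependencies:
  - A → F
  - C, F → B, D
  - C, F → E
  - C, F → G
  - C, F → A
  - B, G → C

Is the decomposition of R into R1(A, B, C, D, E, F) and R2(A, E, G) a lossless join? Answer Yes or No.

The shared attributes are {A, E} and {A, E}⁺ = {A, E, F}.
R1 ⊄ {A, E, F} and R2 ⊄ {A, E, F}, so the split is lossy.

No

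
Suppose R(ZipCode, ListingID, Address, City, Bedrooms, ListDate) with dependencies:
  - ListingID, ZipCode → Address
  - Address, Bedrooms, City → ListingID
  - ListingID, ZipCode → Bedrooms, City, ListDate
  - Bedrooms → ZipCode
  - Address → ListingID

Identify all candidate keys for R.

{Address, Bedrooms}, {Address, ZipCode}, {Bedrooms, ListingID}, {ListingID, ZipCode}

Closure of {Address, Bedrooms} is {Address, Bedrooms, City, ListDate, ListingID, ZipCode}, the whole schema; {Address, Bedrooms} is a candidate key.
Closure of {Address, ZipCode} is {Address, Bedrooms, City, ListDate, ListingID, ZipCode}, the whole schema; {Address, ZipCode} is a candidate key.
Closure of {Bedrooms, ListingID} is {Address, Bedrooms, City, ListDate, ListingID, ZipCode}, the whole schema; {Bedrooms, ListingID} is a candidate key.
Closure of {ListingID, ZipCode} is {Address, Bedrooms, City, ListDate, ListingID, ZipCode}, the whole schema; {ListingID, ZipCode} is a candidate key.
Any other superkey properly contains one of these, so there are no further candidate keys.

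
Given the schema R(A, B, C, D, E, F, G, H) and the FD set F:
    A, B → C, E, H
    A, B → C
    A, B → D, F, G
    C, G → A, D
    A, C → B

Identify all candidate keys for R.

{A, B}⁺ = {A, B, C, D, E, F, G, H}, which is every attribute, so {A, B} is a candidate key.
{A, C}⁺ = {A, B, C, D, E, F, G, H}, which is every attribute, so {A, C} is a candidate key.
{C, G}⁺ = {A, B, C, D, E, F, G, H}, which is every attribute, so {C, G} is a candidate key.
Any other superkey properly contains one of these, so there are no further candidate keys.

{A, B}, {A, C}, {C, G}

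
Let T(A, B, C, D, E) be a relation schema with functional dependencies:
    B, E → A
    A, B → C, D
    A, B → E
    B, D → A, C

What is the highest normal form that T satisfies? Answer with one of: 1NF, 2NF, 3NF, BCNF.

BCNF

Candidate keys: {A, B}, {B, D}, {B, E}. Prime attributes: {A, B, D, E}.
The left-hand side of every FD is a superkey, so BCNF is satisfied.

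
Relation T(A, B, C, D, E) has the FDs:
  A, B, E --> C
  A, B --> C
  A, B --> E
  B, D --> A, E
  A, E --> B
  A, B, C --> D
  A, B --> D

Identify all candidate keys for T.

Closure of {A, B} is {A, B, C, D, E}, the whole schema; {A, B} is a candidate key.
Closure of {A, E} is {A, B, C, D, E}, the whole schema; {A, E} is a candidate key.
Closure of {B, D} is {A, B, C, D, E}, the whole schema; {B, D} is a candidate key.
These are minimal and exhaustive — every other superkey contains one of them.

{A, B}, {A, E}, {B, D}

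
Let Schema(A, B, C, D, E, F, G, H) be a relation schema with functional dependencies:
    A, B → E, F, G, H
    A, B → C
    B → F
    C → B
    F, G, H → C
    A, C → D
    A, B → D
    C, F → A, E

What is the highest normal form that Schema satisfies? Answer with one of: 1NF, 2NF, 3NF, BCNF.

Candidate keys: {A, B}, {B, G, H}, {C}, {F, G, H}. Prime attributes: {A, B, C, F, G, H}.
B → F breaks BCNF: {B}⁺ = {B, F}, so {B} is not a superkey.
But every attribute on its right side ({F}) is prime, and the same holds for every other non-superkey FD, so 3NF still holds.

3NF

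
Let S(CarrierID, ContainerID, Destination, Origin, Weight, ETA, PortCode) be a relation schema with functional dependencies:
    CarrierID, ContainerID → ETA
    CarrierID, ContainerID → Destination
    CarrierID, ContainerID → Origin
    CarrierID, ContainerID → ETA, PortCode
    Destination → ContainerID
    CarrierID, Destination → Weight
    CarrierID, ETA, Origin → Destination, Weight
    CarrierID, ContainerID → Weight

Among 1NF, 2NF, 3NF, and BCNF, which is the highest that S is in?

3NF

Candidate keys: {CarrierID, ContainerID}, {CarrierID, Destination}, {CarrierID, ETA, Origin}. Prime attributes: {CarrierID, ContainerID, Destination, ETA, Origin}.
For Destination → ContainerID we have {Destination}⁺ = {ContainerID, Destination}; {Destination} is not a superkey, so BCNF fails.
But every attribute on its right side ({ContainerID}) is prime, and the same holds for every other non-superkey FD, so 3NF still holds.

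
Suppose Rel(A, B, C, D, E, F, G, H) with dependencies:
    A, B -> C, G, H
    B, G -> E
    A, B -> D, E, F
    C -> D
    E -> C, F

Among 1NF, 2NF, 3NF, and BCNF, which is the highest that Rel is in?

Candidate key: {A, B}. Prime attributes: {A, B}.
For B, G -> E we have {B, G}⁺ = {B, C, D, E, F, G}; {B, G} is not a superkey, so BCNF fails.
B, G -> E has non-prime {E} on the right and a non-superkey on the left, so 3NF fails.
No proper subset of a key has a non-prime attribute in its closure, so there is no partial dependency; 2NF holds.

2NF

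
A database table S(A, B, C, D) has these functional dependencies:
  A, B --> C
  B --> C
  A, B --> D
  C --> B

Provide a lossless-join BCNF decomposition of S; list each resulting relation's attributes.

Candidate keys of the original relation: {A, B}, {A, C}.
Within {A, B, C, D}: {B}⁺ ∩ {A, B, C, D} = {B, C}, not the whole set, so B --> C violates BCNF; decompose into {B, C} and {A, B, D}.
{B, C} has no BCNF violation.
{A, B, D} has no BCNF violation.

{A, B, D}; {B, C}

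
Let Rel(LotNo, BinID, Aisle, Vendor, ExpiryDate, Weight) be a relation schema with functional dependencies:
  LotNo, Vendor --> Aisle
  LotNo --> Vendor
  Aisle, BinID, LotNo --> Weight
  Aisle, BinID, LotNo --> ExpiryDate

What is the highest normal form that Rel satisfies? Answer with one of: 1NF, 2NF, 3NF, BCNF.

1NF

Candidate key: {BinID, LotNo}. Prime attributes: {BinID, LotNo}.
For LotNo, Vendor --> Aisle we have {LotNo, Vendor}⁺ = {Aisle, LotNo, Vendor}; {LotNo, Vendor} is not a superkey, so BCNF fails.
LotNo, Vendor --> Aisle has non-prime {Aisle} on the right and a non-superkey on the left, so 3NF fails.
The proper key subset {LotNo} of {BinID, LotNo} determines non-prime {Aisle, Vendor}, so the relation is not even in 2NF.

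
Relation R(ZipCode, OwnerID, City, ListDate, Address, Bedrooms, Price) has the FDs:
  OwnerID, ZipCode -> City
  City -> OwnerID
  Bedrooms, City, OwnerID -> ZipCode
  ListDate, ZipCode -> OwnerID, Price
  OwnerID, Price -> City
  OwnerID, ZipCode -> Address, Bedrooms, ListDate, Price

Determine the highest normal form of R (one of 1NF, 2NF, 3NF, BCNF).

3NF

Candidate keys: {Bedrooms, City}, {Bedrooms, OwnerID, Price}, {City, ZipCode}, {ListDate, ZipCode}, {OwnerID, ZipCode}. Prime attributes: {Bedrooms, City, ListDate, OwnerID, Price, ZipCode}.
For City -> OwnerID we have {City}⁺ = {City, OwnerID}; {City} is not a superkey, so BCNF fails.
Its right-hand attributes {OwnerID} are all prime, as are those of every other non-superkey FD — the relation is in 3NF.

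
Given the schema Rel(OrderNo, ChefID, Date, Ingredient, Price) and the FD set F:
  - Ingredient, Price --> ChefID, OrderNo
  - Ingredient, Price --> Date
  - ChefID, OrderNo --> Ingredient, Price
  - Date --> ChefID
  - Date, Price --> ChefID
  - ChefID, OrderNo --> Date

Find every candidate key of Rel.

{ChefID, OrderNo}, {Date, OrderNo}, {Ingredient, Price}

{ChefID, OrderNo} is a candidate key since {ChefID, OrderNo}⁺ = {ChefID, Date, Ingredient, OrderNo, Price} covers every attribute.
{Date, OrderNo} is a candidate key since {Date, OrderNo}⁺ = {ChefID, Date, Ingredient, OrderNo, Price} covers every attribute.
{Ingredient, Price} is a candidate key since {Ingredient, Price}⁺ = {ChefID, Date, Ingredient, OrderNo, Price} covers every attribute.
Any other superkey properly contains one of these, so there are no further candidate keys.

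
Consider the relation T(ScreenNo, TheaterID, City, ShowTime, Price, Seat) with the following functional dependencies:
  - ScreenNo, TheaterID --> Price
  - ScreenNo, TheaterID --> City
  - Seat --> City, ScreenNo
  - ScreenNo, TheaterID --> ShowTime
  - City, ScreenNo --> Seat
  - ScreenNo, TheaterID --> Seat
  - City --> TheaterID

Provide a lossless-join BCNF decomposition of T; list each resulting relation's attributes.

Candidate keys of the original relation: {City, ScreenNo}, {ScreenNo, TheaterID}, {Seat}.
Within {City, Price, ScreenNo, Seat, ShowTime, TheaterID}: {City}⁺ ∩ {City, Price, ScreenNo, Seat, ShowTime, TheaterID} = {City, TheaterID}, not the whole set, so City --> TheaterID violates BCNF; decompose into {City, TheaterID} and {City, Price, ScreenNo, Seat, ShowTime}.
{City, TheaterID} is in BCNF.
{City, Price, ScreenNo, Seat, ShowTime} is in BCNF.

{City, Price, ScreenNo, Seat, ShowTime}; {City, TheaterID}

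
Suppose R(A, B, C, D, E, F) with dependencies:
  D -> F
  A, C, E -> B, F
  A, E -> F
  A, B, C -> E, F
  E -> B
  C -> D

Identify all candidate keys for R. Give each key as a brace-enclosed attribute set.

{A, C} never appear on the right of any FD, so every key must include all of them.
{A, B, C} is a candidate key since {A, B, C}⁺ = {A, B, C, D, E, F} covers every attribute.
{A, C, E} is a candidate key since {A, C, E}⁺ = {A, B, C, D, E, F} covers every attribute.
These are minimal and exhaustive — every other superkey contains one of them.

{A, B, C}, {A, C, E}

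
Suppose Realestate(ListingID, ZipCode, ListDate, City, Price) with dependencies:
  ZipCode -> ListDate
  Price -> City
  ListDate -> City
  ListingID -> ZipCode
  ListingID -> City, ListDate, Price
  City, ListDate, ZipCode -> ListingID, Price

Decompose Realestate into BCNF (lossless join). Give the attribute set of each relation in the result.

{City, Price}; {ListDate, ListingID, Price, ZipCode}

Candidate keys of the original relation: {ListingID}, {ZipCode}.
{City, ListDate, ListingID, Price, ZipCode}: {Price} determines {City, Price} here but is not a superkey — split on Price -> City, giving {City, Price} and {ListDate, ListingID, Price, ZipCode}.
{City, Price} is in BCNF.
{ListDate, ListingID, Price, ZipCode} is in BCNF.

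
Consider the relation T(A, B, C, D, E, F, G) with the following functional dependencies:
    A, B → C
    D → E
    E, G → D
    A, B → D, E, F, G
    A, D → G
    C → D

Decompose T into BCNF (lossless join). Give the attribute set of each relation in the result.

{A, B, C, F}; {A, D, G}; {C, D}; {D, E}

Candidate key of the original relation: {A, B}.
{A, B, C, D, E, F, G}: {D} determines {D, E} here but is not a superkey — split on D → E, giving {D, E} and {A, B, C, D, F, G}.
{D, E} is in BCNF.
{A, B, C, D, F, G}: {A, D} determines {A, D, G} here but is not a superkey — split on A, D → G, giving {A, D, G} and {A, B, C, D, F}.
{A, D, G} is in BCNF.
{A, B, C, D, F}: {C} determines {C, D} here but is not a superkey — split on C → D, giving {C, D} and {A, B, C, F}.
{C, D} is in BCNF.
{A, B, C, F} is in BCNF.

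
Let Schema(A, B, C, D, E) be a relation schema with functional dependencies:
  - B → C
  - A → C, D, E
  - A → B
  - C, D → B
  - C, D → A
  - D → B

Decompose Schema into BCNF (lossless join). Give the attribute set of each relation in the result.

{A, B, D, E}; {B, C}

Candidate keys of the original relation: {A}, {D}.
In {A, B, C, D, E}, {B} is not a superkey ({B}⁺ restricted to this set is {B, C}), so split on B → C into {B, C} and {A, B, D, E}.
{B, C}: every determinant is a superkey — BCNF.
{A, B, D, E}: every determinant is a superkey — BCNF.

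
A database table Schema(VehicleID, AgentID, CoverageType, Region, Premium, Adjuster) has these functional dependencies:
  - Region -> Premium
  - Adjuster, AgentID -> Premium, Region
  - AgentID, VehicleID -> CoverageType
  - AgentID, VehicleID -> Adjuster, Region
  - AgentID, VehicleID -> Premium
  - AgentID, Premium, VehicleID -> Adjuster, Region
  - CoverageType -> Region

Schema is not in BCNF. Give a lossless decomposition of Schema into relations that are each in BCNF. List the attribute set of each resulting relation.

{Adjuster, AgentID, CoverageType, VehicleID}; {Adjuster, AgentID, Region}; {Premium, Region}

Candidate key of the original relation: {AgentID, VehicleID}.
In {Adjuster, AgentID, CoverageType, Premium, Region, VehicleID}, {Region} is not a superkey ({Region}⁺ restricted to this set is {Premium, Region}), so split on Region -> Premium into {Premium, Region} and {Adjuster, AgentID, CoverageType, Region, VehicleID}.
{Premium, Region}: every determinant is a superkey — BCNF.
In {Adjuster, AgentID, CoverageType, Region, VehicleID}, {Adjuster, AgentID} is not a superkey ({Adjuster, AgentID}⁺ restricted to this set is {Adjuster, AgentID, Region}), so split on Adjuster, AgentID -> Region into {Adjuster, AgentID, Region} and {Adjuster, AgentID, CoverageType, VehicleID}.
{Adjuster, AgentID, Region}: every determinant is a superkey — BCNF.
{Adjuster, AgentID, CoverageType, VehicleID}: every determinant is a superkey — BCNF.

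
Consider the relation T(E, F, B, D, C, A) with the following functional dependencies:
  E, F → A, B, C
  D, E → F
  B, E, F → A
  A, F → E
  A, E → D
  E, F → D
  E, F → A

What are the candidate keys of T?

{A, E}⁺ = {A, B, C, D, E, F}, which is every attribute, so {A, E} is a candidate key.
{A, F}⁺ = {A, B, C, D, E, F}, which is every attribute, so {A, F} is a candidate key.
{D, E}⁺ = {A, B, C, D, E, F}, which is every attribute, so {D, E} is a candidate key.
{E, F}⁺ = {A, B, C, D, E, F}, which is every attribute, so {E, F} is a candidate key.
These are minimal and exhaustive — every other superkey contains one of them.

{A, E}, {A, F}, {D, E}, {E, F}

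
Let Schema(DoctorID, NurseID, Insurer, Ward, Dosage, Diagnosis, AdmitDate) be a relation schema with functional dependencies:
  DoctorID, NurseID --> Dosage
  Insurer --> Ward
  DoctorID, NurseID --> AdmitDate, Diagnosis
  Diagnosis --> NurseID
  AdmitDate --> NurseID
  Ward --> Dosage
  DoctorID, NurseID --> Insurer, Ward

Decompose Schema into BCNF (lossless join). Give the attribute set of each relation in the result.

{AdmitDate, Diagnosis, DoctorID, Insurer}; {Diagnosis, NurseID}; {Dosage, Ward}; {Insurer, Ward}

Candidate keys of the original relation: {AdmitDate, DoctorID}, {Diagnosis, DoctorID}, {DoctorID, NurseID}.
Within {AdmitDate, Diagnosis, DoctorID, Dosage, Insurer, NurseID, Ward}: {Insurer}⁺ ∩ {AdmitDate, Diagnosis, DoctorID, Dosage, Insurer, NurseID, Ward} = {Dosage, Insurer, Ward}, not the whole set, so Insurer --> Dosage, Ward violates BCNF; decompose into {Dosage, Insurer, Ward} and {AdmitDate, Diagnosis, DoctorID, Insurer, NurseID}.
Within {Dosage, Insurer, Ward}: {Ward}⁺ ∩ {Dosage, Insurer, Ward} = {Dosage, Ward}, not the whole set, so Ward --> Dosage violates BCNF; decompose into {Dosage, Ward} and {Insurer, Ward}.
{Dosage, Ward} has no BCNF violation.
{Insurer, Ward} has no BCNF violation.
Within {AdmitDate, Diagnosis, DoctorID, Insurer, NurseID}: {Diagnosis}⁺ ∩ {AdmitDate, Diagnosis, DoctorID, Insurer, NurseID} = {Diagnosis, NurseID}, not the whole set, so Diagnosis --> NurseID violates BCNF; decompose into {Diagnosis, NurseID} and {AdmitDate, Diagnosis, DoctorID, Insurer}.
{Diagnosis, NurseID} has no BCNF violation.
{AdmitDate, Diagnosis, DoctorID, Insurer} has no BCNF violation.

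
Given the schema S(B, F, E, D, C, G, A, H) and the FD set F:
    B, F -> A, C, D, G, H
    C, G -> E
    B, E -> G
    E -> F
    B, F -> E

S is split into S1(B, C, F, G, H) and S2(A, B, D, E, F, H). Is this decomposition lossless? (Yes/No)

The shared attributes are {B, F, H} and {B, F, H}⁺ = {A, B, C, D, E, F, G, H}.
S1 is contained in that closure, so S1 ∩ S2 -> S1 holds and the join is lossless.

Yes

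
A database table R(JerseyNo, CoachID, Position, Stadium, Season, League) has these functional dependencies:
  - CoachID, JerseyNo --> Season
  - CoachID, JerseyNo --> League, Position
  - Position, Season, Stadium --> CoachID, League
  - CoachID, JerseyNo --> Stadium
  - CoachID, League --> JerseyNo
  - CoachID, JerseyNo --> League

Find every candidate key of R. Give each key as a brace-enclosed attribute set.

{CoachID, JerseyNo}, {CoachID, League}, {Position, Season, Stadium}

{CoachID, JerseyNo}⁺ = {CoachID, JerseyNo, League, Position, Season, Stadium} — all of the relation — so {CoachID, JerseyNo} is a candidate key.
{CoachID, League}⁺ = {CoachID, JerseyNo, League, Position, Season, Stadium} — all of the relation — so {CoachID, League} is a candidate key.
{Position, Season, Stadium}⁺ = {CoachID, JerseyNo, League, Position, Season, Stadium} — all of the relation — so {Position, Season, Stadium} is a candidate key.
These are minimal and exhaustive — every other superkey contains one of them.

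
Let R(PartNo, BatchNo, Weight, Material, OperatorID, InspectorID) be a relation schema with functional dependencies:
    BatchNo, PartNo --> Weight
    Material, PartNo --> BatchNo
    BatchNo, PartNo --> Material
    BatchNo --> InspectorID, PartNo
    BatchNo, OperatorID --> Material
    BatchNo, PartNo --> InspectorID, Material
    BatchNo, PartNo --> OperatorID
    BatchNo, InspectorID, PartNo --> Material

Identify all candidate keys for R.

{BatchNo}⁺ = {BatchNo, InspectorID, Material, OperatorID, PartNo, Weight} — all of the relation — so {BatchNo} is a candidate key.
{Material, PartNo}⁺ = {BatchNo, InspectorID, Material, OperatorID, PartNo, Weight} — all of the relation — so {Material, PartNo} is a candidate key.
Any other superkey properly contains one of these, so there are no further candidate keys.

{BatchNo}, {Material, PartNo}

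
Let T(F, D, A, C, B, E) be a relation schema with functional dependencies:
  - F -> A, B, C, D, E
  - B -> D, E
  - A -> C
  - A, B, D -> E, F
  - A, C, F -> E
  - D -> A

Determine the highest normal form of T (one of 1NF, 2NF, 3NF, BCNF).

2NF

Candidate keys: {B}, {F}. Prime attributes: {B, F}.
For A -> C we have {A}⁺ = {A, C}; {A} is not a superkey, so BCNF fails.
A -> C determines the non-prime attribute {C} from a non-superkey — 3NF is violated.
Every candidate key is a single attribute, so no partial dependency is possible; 2NF holds.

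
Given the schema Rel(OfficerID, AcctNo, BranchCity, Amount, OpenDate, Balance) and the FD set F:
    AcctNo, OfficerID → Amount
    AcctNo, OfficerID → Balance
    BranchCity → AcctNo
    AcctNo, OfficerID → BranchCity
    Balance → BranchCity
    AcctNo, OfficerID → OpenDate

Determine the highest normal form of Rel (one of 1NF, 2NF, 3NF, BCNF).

3NF

Candidate keys: {AcctNo, OfficerID}, {Balance, OfficerID}, {BranchCity, OfficerID}. Prime attributes: {AcctNo, Balance, BranchCity, OfficerID}.
For BranchCity → AcctNo we have {BranchCity}⁺ = {AcctNo, BranchCity}; {BranchCity} is not a superkey, so BCNF fails.
Its right-hand attributes {AcctNo} are all prime, as are those of every other non-superkey FD — the relation is in 3NF.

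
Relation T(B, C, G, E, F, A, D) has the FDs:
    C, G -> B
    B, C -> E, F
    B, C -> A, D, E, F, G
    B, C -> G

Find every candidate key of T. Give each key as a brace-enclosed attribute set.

No FD produces {C}, so it must be in every candidate key.
{B, C} is a candidate key since {B, C}⁺ = {A, B, C, D, E, F, G} covers every attribute.
{C, G} is a candidate key since {C, G}⁺ = {A, B, C, D, E, F, G} covers every attribute.
No proper subset of any of these is a key, and no other minimal superkey exists.

{B, C}, {C, G}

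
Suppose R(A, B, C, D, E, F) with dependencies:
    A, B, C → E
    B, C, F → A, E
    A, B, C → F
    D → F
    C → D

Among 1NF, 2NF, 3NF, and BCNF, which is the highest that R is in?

Candidate key: {B, C}. Prime attributes: {B, C}.
For D → F we have {D}⁺ = {D, F}; {D} is not a superkey, so BCNF fails.
D → F has non-prime {F} on the right and a non-superkey on the left, so 3NF fails.
The proper key subset {C} of {B, C} determines non-prime {D, F}, so the relation is not even in 2NF.

1NF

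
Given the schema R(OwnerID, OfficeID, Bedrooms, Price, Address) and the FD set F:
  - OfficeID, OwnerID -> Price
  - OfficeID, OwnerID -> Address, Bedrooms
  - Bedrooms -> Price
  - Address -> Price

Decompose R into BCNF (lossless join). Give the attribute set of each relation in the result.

{Address, Bedrooms, OfficeID, OwnerID}; {Bedrooms, Price}

Candidate key of the original relation: {OfficeID, OwnerID}.
Within {Address, Bedrooms, OfficeID, OwnerID, Price}: {Bedrooms}⁺ ∩ {Address, Bedrooms, OfficeID, OwnerID, Price} = {Bedrooms, Price}, not the whole set, so Bedrooms -> Price violates BCNF; decompose into {Bedrooms, Price} and {Address, Bedrooms, OfficeID, OwnerID}.
{Bedrooms, Price} has no BCNF violation.
{Address, Bedrooms, OfficeID, OwnerID} has no BCNF violation.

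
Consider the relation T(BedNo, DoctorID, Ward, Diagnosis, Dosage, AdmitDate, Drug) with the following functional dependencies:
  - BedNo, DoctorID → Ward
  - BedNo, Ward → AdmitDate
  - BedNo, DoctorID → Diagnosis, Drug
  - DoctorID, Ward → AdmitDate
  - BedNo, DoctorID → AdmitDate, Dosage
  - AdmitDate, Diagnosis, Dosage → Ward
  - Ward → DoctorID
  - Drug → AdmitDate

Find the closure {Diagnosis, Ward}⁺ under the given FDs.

Start with {Diagnosis, Ward}.
Ward → DoctorID applies; add {DoctorID} → now {Diagnosis, DoctorID, Ward}.
DoctorID, Ward → AdmitDate applies; add {AdmitDate} → now {AdmitDate, Diagnosis, DoctorID, Ward}.
No further FD applies.

{AdmitDate, Diagnosis, DoctorID, Ward}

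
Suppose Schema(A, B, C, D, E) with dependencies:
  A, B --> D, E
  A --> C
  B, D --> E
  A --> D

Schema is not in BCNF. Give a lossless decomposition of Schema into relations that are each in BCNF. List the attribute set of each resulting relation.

{A, B, E}; {A, C, D}

Candidate key of the original relation: {A, B}.
Within {A, B, C, D, E}: {A}⁺ ∩ {A, B, C, D, E} = {A, C, D}, not the whole set, so A --> C, D violates BCNF; decompose into {A, C, D} and {A, B, E}.
{A, C, D} has no BCNF violation.
{A, B, E} has no BCNF violation.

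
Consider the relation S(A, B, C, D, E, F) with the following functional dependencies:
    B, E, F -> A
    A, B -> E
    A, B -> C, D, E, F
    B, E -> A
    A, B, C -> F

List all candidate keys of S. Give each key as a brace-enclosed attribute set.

Attributes never on any right-hand side: {B} — every candidate key must contain it.
{A, B}⁺ = {A, B, C, D, E, F}, which is every attribute, so {A, B} is a candidate key.
{B, E}⁺ = {A, B, C, D, E, F}, which is every attribute, so {B, E} is a candidate key.
No proper subset of any of these is a key, and no other minimal superkey exists.

{A, B}, {B, E}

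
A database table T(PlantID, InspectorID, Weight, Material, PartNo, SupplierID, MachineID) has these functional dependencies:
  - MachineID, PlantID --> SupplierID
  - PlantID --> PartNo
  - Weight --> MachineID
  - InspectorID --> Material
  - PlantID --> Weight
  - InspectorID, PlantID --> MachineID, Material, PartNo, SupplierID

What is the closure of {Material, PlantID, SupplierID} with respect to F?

Start with {Material, PlantID, SupplierID}.
PlantID --> PartNo applies; add {PartNo} → now {Material, PartNo, PlantID, SupplierID}.
PlantID --> Weight applies; add {Weight} → now {Material, PartNo, PlantID, SupplierID, Weight}.
Weight --> MachineID applies; add {MachineID} → now {MachineID, Material, PartNo, PlantID, SupplierID, Weight}.
No further FD applies.

{MachineID, Material, PartNo, PlantID, SupplierID, Weight}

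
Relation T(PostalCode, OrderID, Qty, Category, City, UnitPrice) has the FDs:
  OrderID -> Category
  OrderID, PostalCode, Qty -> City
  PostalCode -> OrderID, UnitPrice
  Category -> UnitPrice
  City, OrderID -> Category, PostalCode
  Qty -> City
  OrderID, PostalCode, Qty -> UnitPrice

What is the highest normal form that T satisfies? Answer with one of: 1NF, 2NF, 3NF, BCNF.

1NF

Candidate keys: {OrderID, Qty}, {PostalCode, Qty}. Prime attributes: {OrderID, PostalCode, Qty}.
For OrderID -> Category we have {OrderID}⁺ = {Category, OrderID, UnitPrice}; {OrderID} is not a superkey, so BCNF fails.
OrderID -> Category has non-prime {Category} on the right and a non-superkey on the left, so 3NF fails.
{OrderID} is a proper subset of the key {OrderID, Qty}, and {OrderID}⁺ contains the non-prime attributes {Category, UnitPrice} — a partial dependency, so 2NF is violated.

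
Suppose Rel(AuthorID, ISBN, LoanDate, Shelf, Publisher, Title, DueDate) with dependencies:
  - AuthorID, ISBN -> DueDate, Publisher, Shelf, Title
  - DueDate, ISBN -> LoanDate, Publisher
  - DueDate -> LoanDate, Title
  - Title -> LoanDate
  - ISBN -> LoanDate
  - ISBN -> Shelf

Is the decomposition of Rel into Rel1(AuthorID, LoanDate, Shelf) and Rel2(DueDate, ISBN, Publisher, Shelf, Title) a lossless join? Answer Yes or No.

The shared attributes are {Shelf} and {Shelf}⁺ = {Shelf}.
Neither Rel1 nor Rel2 is contained in that closure, so the decomposition is lossy.

No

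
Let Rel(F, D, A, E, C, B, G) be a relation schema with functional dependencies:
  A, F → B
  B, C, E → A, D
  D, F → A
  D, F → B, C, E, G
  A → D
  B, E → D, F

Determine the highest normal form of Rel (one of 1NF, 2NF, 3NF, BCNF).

Candidate keys: {A, F}, {B, E}, {D, F}. Prime attributes: {A, B, D, E, F}.
A → D breaks BCNF: {A}⁺ = {A, D}, so {A} is not a superkey.
But every attribute on its right side ({D}) is prime, and the same holds for every other non-superkey FD, so 3NF still holds.

3NF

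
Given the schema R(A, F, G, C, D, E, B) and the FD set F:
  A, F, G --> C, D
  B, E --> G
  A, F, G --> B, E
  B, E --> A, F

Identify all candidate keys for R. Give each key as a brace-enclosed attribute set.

{A, F, G}, {B, E}

{B, E} is a candidate key since {B, E}⁺ = {A, B, C, D, E, F, G} covers every attribute.
{A, F, G} is a candidate key since {A, F, G}⁺ = {A, B, C, D, E, F, G} covers every attribute.
No proper subset of any of these is a key, and no other minimal superkey exists.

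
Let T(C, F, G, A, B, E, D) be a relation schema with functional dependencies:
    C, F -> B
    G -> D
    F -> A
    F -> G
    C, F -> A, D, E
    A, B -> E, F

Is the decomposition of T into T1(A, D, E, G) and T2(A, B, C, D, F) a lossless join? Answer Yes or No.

No

The shared attributes are {A, D} and {A, D}⁺ = {A, D}.
T1 ⊄ {A, D} and T2 ⊄ {A, D}, so the split is lossy.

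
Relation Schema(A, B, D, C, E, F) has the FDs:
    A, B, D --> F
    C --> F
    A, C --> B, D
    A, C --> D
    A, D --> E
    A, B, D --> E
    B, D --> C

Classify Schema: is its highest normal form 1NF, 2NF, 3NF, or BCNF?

Candidate keys: {A, B, D}, {A, C}. Prime attributes: {A, B, C, D}.
C --> F breaks BCNF: {C}⁺ = {C, F}, so {C} is not a superkey.
C --> F has non-prime {F} on the right and a non-superkey on the left, so 3NF fails.
{C} is a proper subset of the key {A, C}, and {C}⁺ contains the non-prime attribute {F} — a partial dependency, so 2NF is violated.

1NF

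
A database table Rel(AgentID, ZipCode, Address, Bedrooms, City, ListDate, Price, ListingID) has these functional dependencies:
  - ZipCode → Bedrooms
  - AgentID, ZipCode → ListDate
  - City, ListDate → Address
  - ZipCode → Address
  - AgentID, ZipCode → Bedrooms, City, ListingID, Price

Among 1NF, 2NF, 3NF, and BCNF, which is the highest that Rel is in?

1NF

Candidate key: {AgentID, ZipCode}. Prime attributes: {AgentID, ZipCode}.
ZipCode → Bedrooms: {ZipCode}⁺ = {Address, Bedrooms, ZipCode}, which is not all of the attributes, so the left side is not a superkey — BCNF is violated.
ZipCode → Bedrooms determines the non-prime attribute {Bedrooms} from a non-superkey — 3NF is violated.
The proper key subset {ZipCode} of {AgentID, ZipCode} determines non-prime {Address, Bedrooms}, so the relation is not even in 2NF.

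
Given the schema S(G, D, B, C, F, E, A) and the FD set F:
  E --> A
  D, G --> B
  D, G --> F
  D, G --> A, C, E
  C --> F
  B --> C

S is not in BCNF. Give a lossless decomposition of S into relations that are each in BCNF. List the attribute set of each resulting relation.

Candidate key of the original relation: {D, G}.
In {A, B, C, D, E, F, G}, {E} is not a superkey ({E}⁺ restricted to this set is {A, E}), so split on E --> A into {A, E} and {B, C, D, E, F, G}.
{A, E} has no BCNF violation.
In {B, C, D, E, F, G}, {C} is not a superkey ({C}⁺ restricted to this set is {C, F}), so split on C --> F into {C, F} and {B, C, D, E, G}.
{C, F} has no BCNF violation.
In {B, C, D, E, G}, {B} is not a superkey ({B}⁺ restricted to this set is {B, C}), so split on B --> C into {B, C} and {B, D, E, G}.
{B, C} has no BCNF violation.
{B, D, E, G} has no BCNF violation.

{A, E}; {B, C}; {B, D, E, G}; {C, F}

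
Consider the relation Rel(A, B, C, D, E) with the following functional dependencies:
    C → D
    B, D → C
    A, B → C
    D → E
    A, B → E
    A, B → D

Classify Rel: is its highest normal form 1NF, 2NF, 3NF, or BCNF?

Candidate key: {A, B}. Prime attributes: {A, B}.
For C → D we have {C}⁺ = {C, D, E}; {C} is not a superkey, so BCNF fails.
Because {D} is non-prime and the left side of C → D is not a superkey, the relation is not in 3NF.
No proper subset of a key has a non-prime attribute in its closure, so there is no partial dependency; 2NF holds.

2NF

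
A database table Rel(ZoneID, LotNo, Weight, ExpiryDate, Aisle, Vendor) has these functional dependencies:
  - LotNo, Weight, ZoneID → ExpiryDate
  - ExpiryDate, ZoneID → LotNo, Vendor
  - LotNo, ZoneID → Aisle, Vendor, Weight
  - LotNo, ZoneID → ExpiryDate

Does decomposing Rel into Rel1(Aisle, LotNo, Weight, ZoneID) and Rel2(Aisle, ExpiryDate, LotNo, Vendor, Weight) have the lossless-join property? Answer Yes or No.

Rel1 ∩ Rel2 = {Aisle, LotNo, Weight}; its closure under F is {Aisle, LotNo, Weight}.
Neither Rel1 nor Rel2 is contained in that closure, so the decomposition is lossy.

No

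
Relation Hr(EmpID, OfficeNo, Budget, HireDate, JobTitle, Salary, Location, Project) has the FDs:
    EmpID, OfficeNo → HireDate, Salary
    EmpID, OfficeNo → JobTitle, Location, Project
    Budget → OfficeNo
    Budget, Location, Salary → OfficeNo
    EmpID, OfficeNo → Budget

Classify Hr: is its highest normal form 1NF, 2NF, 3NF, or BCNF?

3NF

Candidate keys: {Budget, EmpID}, {EmpID, OfficeNo}. Prime attributes: {Budget, EmpID, OfficeNo}.
Budget → OfficeNo breaks BCNF: {Budget}⁺ = {Budget, OfficeNo}, so {Budget} is not a superkey.
Its right-hand attributes {OfficeNo} are all prime, as are those of every other non-superkey FD — the relation is in 3NF.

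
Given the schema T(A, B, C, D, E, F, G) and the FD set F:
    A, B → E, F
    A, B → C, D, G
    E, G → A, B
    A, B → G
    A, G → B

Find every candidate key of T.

{A, B} is a candidate key since {A, B}⁺ = {A, B, C, D, E, F, G} covers every attribute.
{A, G} is a candidate key since {A, G}⁺ = {A, B, C, D, E, F, G} covers every attribute.
{E, G} is a candidate key since {E, G}⁺ = {A, B, C, D, E, F, G} covers every attribute.
Any other superkey properly contains one of these, so there are no further candidate keys.

{A, B}, {A, G}, {E, G}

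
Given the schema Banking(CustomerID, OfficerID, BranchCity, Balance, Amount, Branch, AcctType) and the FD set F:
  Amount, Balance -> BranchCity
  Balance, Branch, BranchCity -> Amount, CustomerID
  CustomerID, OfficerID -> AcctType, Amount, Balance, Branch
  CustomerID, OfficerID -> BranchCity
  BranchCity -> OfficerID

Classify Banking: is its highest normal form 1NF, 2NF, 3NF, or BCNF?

3NF

Candidate keys: {Amount, Balance, Branch}, {Amount, Balance, CustomerID}, {Balance, Branch, BranchCity}, {BranchCity, CustomerID}, {CustomerID, OfficerID}. Prime attributes: {Amount, Balance, Branch, BranchCity, CustomerID, OfficerID}.
Amount, Balance -> BranchCity breaks BCNF: {Amount, Balance}⁺ = {Amount, Balance, BranchCity, OfficerID}, so {Amount, Balance} is not a superkey.
Its right-hand attributes {BranchCity} are all prime, as are those of every other non-superkey FD — the relation is in 3NF.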